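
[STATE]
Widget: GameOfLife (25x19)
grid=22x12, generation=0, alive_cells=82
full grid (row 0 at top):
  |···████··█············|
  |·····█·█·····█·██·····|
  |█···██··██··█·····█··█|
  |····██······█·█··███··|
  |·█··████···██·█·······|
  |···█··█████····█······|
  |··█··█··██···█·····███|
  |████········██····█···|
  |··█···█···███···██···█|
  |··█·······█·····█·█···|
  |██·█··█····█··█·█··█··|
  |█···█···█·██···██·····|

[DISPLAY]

Gen: 0                   
···████··█············   
·····█·█·····█·██·····   
█···██··██··█·····█··█   
····██······█·█··███··   
·█··████···██·█·······   
···█··█████····█······   
··█··█··██···█·····███   
████········██····█···   
··█···█···███···██···█   
··█·······█·····█·█···   
██·█··█····█··█·█··█··   
█···█···█·██···██·····   
                         
                         
                         
                         
                         
                         


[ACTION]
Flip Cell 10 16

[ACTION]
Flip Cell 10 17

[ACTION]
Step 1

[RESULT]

Gen: 1                   
····███···············   
···█···█·█············   
········█···█·███·██··   
···█···██···█····███··   
···█·····████·██··█···   
··██······█████·····█·   
····█·█···█·███····██·   
···█·····██··█···███·█   
··········█·██··█·█···   
··██······█·█··██·█···   
████·····█·█·····██···   
██········██···██·····   
                         
                         
                         
                         
                         
                         


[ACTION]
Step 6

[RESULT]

Gen: 7                   
······█·█·····█·█·····   
·····█···█···█··█·····   
····██····█··█··█·····   
··██████··█··███······   
·█······█·····█·██····   
·██·███·█··█···██·····   
····██················   
···········█····██····   
········█··█····███···   
···██···█·█·····█·██··   
········█··█··········   
··········█···········   
                         
                         
                         
                         
                         
                         


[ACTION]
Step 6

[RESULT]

Gen: 13                  
·········█······██····   
···█············██····   
··█········████·······   
···████···██··█·······   
······████·██·██······   
·······██·············   
···················█··   
····················██   
···········██······██·   
············██········   
········█████·········   
······················   
                         
                         
                         
                         
                         
                         


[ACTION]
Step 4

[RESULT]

Gen: 17                  
······················   
·····████·█···········   
···████████·██········   
··█···········█·······   
··█████·······██······   
····███···············   
······················   
····················█·   
···········█··█······█   
············█·······██   
······················   
······················   
                         
                         
                         
                         
                         
                         


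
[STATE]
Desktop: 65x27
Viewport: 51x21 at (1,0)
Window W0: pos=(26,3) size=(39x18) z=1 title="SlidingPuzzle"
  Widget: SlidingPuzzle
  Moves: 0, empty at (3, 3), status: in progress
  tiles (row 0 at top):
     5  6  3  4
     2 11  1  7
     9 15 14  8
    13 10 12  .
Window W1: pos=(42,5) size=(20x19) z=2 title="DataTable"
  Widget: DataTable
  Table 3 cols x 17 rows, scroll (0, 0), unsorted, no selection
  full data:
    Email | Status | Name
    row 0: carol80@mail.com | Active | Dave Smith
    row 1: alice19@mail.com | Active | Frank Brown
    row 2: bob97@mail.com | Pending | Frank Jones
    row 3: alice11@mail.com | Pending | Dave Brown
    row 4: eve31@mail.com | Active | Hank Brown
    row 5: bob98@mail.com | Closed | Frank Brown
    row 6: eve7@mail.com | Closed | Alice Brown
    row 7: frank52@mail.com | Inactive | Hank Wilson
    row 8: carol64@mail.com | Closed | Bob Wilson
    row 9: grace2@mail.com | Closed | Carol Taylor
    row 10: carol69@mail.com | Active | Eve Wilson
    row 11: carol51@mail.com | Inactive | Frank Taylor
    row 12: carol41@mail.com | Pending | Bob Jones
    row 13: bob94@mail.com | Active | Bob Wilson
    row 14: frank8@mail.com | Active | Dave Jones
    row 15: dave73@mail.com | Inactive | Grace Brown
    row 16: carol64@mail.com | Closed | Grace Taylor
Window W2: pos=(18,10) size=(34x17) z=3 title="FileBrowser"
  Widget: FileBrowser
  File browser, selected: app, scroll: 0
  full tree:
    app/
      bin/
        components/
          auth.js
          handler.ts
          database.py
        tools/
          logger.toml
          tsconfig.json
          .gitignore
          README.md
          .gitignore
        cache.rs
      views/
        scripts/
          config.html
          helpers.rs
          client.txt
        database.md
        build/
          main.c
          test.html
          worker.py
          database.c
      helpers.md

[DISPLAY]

                                                   
                                                   
                                                   
                         ┏━━━━━━━━━━━━━━━━━━━━━━━━━
                         ┃ SlidingPuzzle           
                         ┠───────────────┏━━━━━━━━━
                         ┃┌────┬────┬────┃ DataTabl
                         ┃│  5 │  6 │  3 ┠─────────
                         ┃├────┼────┼────┃Email    
                         ┃│  2 │ 11 │  1 ┃─────────
                 ┏━━━━━━━━━━━━━━━━━━━━━━━━━━━━━━━━┓
                 ┃ FileBrowser                    ┃
                 ┠────────────────────────────────┨
                 ┃> [-] app/                      ┃
                 ┃    [+] bin/                    ┃
                 ┃    [+] views/                  ┃
                 ┃    helpers.md                  ┃
                 ┃                                ┃
                 ┃                                ┃
                 ┃                                ┃
                 ┃                                ┃


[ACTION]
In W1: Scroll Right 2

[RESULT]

                                                   
                                                   
                                                   
                         ┏━━━━━━━━━━━━━━━━━━━━━━━━━
                         ┃ SlidingPuzzle           
                         ┠───────────────┏━━━━━━━━━
                         ┃┌────┬────┬────┃ DataTabl
                         ┃│  5 │  6 │  3 ┠─────────
                         ┃├────┼────┼────┃ail      
                         ┃│  2 │ 11 │  1 ┃─────────
                 ┏━━━━━━━━━━━━━━━━━━━━━━━━━━━━━━━━┓
                 ┃ FileBrowser                    ┃
                 ┠────────────────────────────────┨
                 ┃> [-] app/                      ┃
                 ┃    [+] bin/                    ┃
                 ┃    [+] views/                  ┃
                 ┃    helpers.md                  ┃
                 ┃                                ┃
                 ┃                                ┃
                 ┃                                ┃
                 ┃                                ┃


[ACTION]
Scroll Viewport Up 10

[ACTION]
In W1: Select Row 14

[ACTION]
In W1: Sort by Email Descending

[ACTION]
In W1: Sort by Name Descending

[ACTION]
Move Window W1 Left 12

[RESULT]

                                                   
                                                   
                                                   
                         ┏━━━━━━━━━━━━━━━━━━━━━━━━━
                         ┃ SlidingPuzzle           
                         ┠───┏━━━━━━━━━━━━━━━━━━┓──
                         ┃┌──┃ DataTable        ┃  
                         ┃│  ┠──────────────────┨  
                         ┃├──┃ail           │Sta┃  
                         ┃│  ┃──────────────┼───┃  
                 ┏━━━━━━━━━━━━━━━━━━━━━━━━━━━━━━━━┓
                 ┃ FileBrowser                    ┃
                 ┠────────────────────────────────┨
                 ┃> [-] app/                      ┃
                 ┃    [+] bin/                    ┃
                 ┃    [+] views/                  ┃
                 ┃    helpers.md                  ┃
                 ┃                                ┃
                 ┃                                ┃
                 ┃                                ┃
                 ┃                                ┃


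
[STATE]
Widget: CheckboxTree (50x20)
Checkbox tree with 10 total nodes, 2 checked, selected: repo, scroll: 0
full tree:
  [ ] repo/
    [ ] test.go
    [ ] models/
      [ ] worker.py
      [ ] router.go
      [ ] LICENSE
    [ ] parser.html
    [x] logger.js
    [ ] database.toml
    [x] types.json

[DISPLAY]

>[-] repo/                                        
   [ ] test.go                                    
   [ ] models/                                    
     [ ] worker.py                                
     [ ] router.go                                
     [ ] LICENSE                                  
   [ ] parser.html                                
   [x] logger.js                                  
   [ ] database.toml                              
   [x] types.json                                 
                                                  
                                                  
                                                  
                                                  
                                                  
                                                  
                                                  
                                                  
                                                  
                                                  


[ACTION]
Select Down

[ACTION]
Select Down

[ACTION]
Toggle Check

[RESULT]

 [-] repo/                                        
   [ ] test.go                                    
>  [x] models/                                    
     [x] worker.py                                
     [x] router.go                                
     [x] LICENSE                                  
   [ ] parser.html                                
   [x] logger.js                                  
   [ ] database.toml                              
   [x] types.json                                 
                                                  
                                                  
                                                  
                                                  
                                                  
                                                  
                                                  
                                                  
                                                  
                                                  


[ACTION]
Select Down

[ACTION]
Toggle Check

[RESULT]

 [-] repo/                                        
   [ ] test.go                                    
   [-] models/                                    
>    [ ] worker.py                                
     [x] router.go                                
     [x] LICENSE                                  
   [ ] parser.html                                
   [x] logger.js                                  
   [ ] database.toml                              
   [x] types.json                                 
                                                  
                                                  
                                                  
                                                  
                                                  
                                                  
                                                  
                                                  
                                                  
                                                  


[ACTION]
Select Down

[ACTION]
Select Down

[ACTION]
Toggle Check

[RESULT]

 [-] repo/                                        
   [ ] test.go                                    
   [-] models/                                    
     [ ] worker.py                                
     [x] router.go                                
>    [ ] LICENSE                                  
   [ ] parser.html                                
   [x] logger.js                                  
   [ ] database.toml                              
   [x] types.json                                 
                                                  
                                                  
                                                  
                                                  
                                                  
                                                  
                                                  
                                                  
                                                  
                                                  


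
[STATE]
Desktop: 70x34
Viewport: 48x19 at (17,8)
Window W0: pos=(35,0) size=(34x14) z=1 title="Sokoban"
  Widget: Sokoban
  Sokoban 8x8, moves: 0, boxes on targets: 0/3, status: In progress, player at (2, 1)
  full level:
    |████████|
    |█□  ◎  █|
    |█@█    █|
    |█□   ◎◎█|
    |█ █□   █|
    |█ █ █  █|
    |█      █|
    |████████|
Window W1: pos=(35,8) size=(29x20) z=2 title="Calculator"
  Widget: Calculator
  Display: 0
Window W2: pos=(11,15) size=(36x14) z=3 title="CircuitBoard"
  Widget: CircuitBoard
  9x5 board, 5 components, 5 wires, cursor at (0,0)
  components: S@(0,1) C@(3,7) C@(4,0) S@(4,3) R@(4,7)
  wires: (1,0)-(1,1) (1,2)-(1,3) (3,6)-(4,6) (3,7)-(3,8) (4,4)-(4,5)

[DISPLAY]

                  ┏━━━━━━━━━━━━━━━━━━━━━━━━━━━┓ 
                  ┃ Calculator                ┃ 
                  ┠───────────────────────────┨ 
                  ┃                          0┃ 
                  ┃┌───┬───┬───┬───┐          ┃ 
                  ┃│ 7 │ 8 │ 9 │ ÷ │          ┃━
                  ┃├───┼───┼───┼───┤          ┃ 
━━━━━━━━━━━━━━━━━━━━━━━━━━━━━┓ │ × │          ┃ 
uitBoard                     ┃─┼───┤          ┃ 
─────────────────────────────┨ │ - │          ┃ 
1 2 3 4 5 6 7 8              ┃─┼───┤          ┃ 
]  S                         ┃ │ + │          ┃ 
                             ┃─┼───┤          ┃ 
 ─ ·   · ─ ·                 ┃R│ M+│          ┃ 
                             ┃─┴───┘          ┃ 
                             ┃                ┃ 
                             ┃                ┃ 
                       ·   C ┃                ┃ 
                       │     ┃                ┃ 


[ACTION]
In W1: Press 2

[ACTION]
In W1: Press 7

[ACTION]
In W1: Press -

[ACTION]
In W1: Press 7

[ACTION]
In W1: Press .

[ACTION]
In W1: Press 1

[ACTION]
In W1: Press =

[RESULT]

                  ┏━━━━━━━━━━━━━━━━━━━━━━━━━━━┓ 
                  ┃ Calculator                ┃ 
                  ┠───────────────────────────┨ 
                  ┃                       19.9┃ 
                  ┃┌───┬───┬───┬───┐          ┃ 
                  ┃│ 7 │ 8 │ 9 │ ÷ │          ┃━
                  ┃├───┼───┼───┼───┤          ┃ 
━━━━━━━━━━━━━━━━━━━━━━━━━━━━━┓ │ × │          ┃ 
uitBoard                     ┃─┼───┤          ┃ 
─────────────────────────────┨ │ - │          ┃ 
1 2 3 4 5 6 7 8              ┃─┼───┤          ┃ 
]  S                         ┃ │ + │          ┃ 
                             ┃─┼───┤          ┃ 
 ─ ·   · ─ ·                 ┃R│ M+│          ┃ 
                             ┃─┴───┘          ┃ 
                             ┃                ┃ 
                             ┃                ┃ 
                       ·   C ┃                ┃ 
                       │     ┃                ┃ 


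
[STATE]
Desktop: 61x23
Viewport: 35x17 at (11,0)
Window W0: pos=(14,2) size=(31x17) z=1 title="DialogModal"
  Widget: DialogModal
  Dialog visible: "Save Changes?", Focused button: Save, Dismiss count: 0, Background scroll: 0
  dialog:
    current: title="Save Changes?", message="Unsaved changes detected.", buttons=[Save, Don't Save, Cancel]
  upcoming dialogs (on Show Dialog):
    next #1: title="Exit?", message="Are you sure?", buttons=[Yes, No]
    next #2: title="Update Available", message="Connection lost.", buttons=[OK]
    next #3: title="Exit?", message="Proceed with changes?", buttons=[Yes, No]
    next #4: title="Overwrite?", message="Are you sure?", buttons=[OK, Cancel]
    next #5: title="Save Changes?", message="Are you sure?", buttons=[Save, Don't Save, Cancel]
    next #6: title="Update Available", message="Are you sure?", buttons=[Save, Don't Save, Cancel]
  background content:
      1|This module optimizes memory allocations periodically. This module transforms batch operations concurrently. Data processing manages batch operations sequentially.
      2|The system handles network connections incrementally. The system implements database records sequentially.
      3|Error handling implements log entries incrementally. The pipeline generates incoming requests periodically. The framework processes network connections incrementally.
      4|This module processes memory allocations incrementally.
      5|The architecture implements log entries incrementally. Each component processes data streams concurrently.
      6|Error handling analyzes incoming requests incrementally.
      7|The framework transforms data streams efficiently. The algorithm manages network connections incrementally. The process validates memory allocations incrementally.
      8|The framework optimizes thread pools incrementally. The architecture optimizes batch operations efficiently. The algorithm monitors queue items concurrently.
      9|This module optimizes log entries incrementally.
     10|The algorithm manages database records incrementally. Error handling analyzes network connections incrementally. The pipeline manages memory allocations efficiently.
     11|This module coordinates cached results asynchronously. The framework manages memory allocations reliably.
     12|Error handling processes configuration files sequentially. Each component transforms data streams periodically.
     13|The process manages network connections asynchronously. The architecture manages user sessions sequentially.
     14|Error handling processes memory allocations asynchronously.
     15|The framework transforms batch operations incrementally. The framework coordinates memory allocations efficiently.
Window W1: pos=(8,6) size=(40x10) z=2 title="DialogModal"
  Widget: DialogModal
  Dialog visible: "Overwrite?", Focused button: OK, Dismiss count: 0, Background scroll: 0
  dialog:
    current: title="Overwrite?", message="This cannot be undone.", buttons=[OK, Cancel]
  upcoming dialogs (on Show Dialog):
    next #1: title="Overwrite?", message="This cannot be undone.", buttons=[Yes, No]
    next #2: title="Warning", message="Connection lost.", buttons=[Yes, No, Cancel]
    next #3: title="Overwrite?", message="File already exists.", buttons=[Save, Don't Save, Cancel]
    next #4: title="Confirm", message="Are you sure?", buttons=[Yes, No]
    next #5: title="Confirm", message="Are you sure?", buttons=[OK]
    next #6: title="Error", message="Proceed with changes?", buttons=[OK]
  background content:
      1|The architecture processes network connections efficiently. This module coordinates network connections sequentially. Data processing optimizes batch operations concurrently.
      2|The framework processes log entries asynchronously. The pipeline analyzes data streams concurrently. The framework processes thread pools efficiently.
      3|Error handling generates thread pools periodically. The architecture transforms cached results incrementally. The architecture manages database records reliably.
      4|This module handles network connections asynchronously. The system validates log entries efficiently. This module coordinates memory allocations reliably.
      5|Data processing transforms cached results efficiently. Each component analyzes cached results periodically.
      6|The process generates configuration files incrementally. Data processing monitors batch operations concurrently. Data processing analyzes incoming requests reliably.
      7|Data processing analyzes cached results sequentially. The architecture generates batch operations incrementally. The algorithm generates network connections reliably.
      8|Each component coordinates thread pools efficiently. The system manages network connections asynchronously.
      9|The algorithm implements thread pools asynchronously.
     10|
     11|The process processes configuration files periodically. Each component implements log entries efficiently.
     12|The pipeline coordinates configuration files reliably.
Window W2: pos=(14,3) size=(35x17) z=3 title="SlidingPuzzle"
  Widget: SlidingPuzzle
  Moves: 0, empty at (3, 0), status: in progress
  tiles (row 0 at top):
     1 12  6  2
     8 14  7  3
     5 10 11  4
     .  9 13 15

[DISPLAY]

                                   
                                   
   ┏━━━━━━━━━━━━━━━━━━━━━━━━━━━━━┓ 
   ┏━━━━━━━━━━━━━━━━━━━━━━━━━━━━━━━
   ┃ SlidingPuzzle                 
   ┠───────────────────────────────
━━━┃┌────┬────┬────┬────┐          
ial┃│  1 │ 12 │  6 │  2 │          
───┃├────┼────┼────┼────┤          
e a┃│  8 │ 14 │  7 │  3 │          
e f┃├────┼────┼────┼────┤          
ror┃│  5 │ 10 │ 11 │  4 │          
is ┃├────┼────┼────┼────┤          
ta ┃│    │  9 │ 13 │ 15 │          
e p┃└────┴────┴────┴────┘          
━━━┃Moves: 0                       
   ┃                               


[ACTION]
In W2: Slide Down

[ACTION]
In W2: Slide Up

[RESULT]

                                   
                                   
   ┏━━━━━━━━━━━━━━━━━━━━━━━━━━━━━┓ 
   ┏━━━━━━━━━━━━━━━━━━━━━━━━━━━━━━━
   ┃ SlidingPuzzle                 
   ┠───────────────────────────────
━━━┃┌────┬────┬────┬────┐          
ial┃│  1 │ 12 │  6 │  2 │          
───┃├────┼────┼────┼────┤          
e a┃│  8 │ 14 │  7 │  3 │          
e f┃├────┼────┼────┼────┤          
ror┃│  5 │ 10 │ 11 │  4 │          
is ┃├────┼────┼────┼────┤          
ta ┃│    │  9 │ 13 │ 15 │          
e p┃└────┴────┴────┴────┘          
━━━┃Moves: 2                       
   ┃                               


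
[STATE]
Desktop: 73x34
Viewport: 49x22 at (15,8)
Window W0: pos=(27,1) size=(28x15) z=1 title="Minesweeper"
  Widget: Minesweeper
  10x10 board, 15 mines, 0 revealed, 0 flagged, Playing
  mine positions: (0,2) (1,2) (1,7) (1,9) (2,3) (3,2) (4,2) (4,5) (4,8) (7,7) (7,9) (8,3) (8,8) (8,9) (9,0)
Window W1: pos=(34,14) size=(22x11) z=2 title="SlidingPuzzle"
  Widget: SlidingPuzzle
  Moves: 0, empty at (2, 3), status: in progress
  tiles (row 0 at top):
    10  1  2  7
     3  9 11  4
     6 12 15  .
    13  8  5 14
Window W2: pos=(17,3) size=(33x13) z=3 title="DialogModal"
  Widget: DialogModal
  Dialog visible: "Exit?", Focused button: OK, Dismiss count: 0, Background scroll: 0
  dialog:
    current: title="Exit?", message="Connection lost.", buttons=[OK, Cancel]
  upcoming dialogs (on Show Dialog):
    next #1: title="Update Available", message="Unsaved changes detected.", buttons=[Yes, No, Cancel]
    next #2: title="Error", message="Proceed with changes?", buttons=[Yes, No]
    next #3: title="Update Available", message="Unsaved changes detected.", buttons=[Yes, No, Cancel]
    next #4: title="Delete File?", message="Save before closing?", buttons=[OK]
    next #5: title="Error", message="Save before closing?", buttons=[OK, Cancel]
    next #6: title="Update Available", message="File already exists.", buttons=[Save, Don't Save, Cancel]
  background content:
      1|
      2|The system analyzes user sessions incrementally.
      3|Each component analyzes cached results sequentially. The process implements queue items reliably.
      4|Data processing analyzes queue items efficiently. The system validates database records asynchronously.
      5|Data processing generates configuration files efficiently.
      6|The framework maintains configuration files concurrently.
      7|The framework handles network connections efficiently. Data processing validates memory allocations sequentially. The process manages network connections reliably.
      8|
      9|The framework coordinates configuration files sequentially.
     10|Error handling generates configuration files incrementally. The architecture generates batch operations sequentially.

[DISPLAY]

  ┃Each ┌──────────────────┐ached ┃    ┃         
  ┃Data │      Exit?       │queue ┃    ┃         
  ┃Data │ Connection lost. │ confi┃    ┃         
  ┃The f│  [OK]  Cancel    │onfigu┃    ┃         
  ┃The f└──────────────────┘work c┃    ┃         
  ┃                               ┃    ┃         
  ┃The framework coordinates confi┃━━━━━┓        
  ┗━━━━━━━━━━━━━━━━━━━━━━━━━━━━━━━┛     ┃        
                   ┠────────────────────┨        
                   ┃┌────┬────┬────┬────┃        
                   ┃│ 10 │  1 │  2 │  7 ┃        
                   ┃├────┼────┼────┼────┃        
                   ┃│  3 │  9 │ 11 │  4 ┃        
                   ┃├────┼────┼────┼────┃        
                   ┃│  6 │ 12 │ 15 │    ┃        
                   ┃├────┼────┼────┼────┃        
                   ┗━━━━━━━━━━━━━━━━━━━━┛        
                                                 
                                                 
                                                 
                                                 
                                                 


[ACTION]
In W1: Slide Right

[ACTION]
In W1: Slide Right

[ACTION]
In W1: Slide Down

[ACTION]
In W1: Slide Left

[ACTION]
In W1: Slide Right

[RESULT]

  ┃Each ┌──────────────────┐ached ┃    ┃         
  ┃Data │      Exit?       │queue ┃    ┃         
  ┃Data │ Connection lost. │ confi┃    ┃         
  ┃The f│  [OK]  Cancel    │onfigu┃    ┃         
  ┃The f└──────────────────┘work c┃    ┃         
  ┃                               ┃    ┃         
  ┃The framework coordinates confi┃━━━━━┓        
  ┗━━━━━━━━━━━━━━━━━━━━━━━━━━━━━━━┛     ┃        
                   ┠────────────────────┨        
                   ┃┌────┬────┬────┬────┃        
                   ┃│ 10 │  1 │  2 │  7 ┃        
                   ┃├────┼────┼────┼────┃        
                   ┃│  3 │    │ 11 │  4 ┃        
                   ┃├────┼────┼────┼────┃        
                   ┃│  6 │  9 │ 12 │ 15 ┃        
                   ┃├────┼────┼────┼────┃        
                   ┗━━━━━━━━━━━━━━━━━━━━┛        
                                                 
                                                 
                                                 
                                                 
                                                 


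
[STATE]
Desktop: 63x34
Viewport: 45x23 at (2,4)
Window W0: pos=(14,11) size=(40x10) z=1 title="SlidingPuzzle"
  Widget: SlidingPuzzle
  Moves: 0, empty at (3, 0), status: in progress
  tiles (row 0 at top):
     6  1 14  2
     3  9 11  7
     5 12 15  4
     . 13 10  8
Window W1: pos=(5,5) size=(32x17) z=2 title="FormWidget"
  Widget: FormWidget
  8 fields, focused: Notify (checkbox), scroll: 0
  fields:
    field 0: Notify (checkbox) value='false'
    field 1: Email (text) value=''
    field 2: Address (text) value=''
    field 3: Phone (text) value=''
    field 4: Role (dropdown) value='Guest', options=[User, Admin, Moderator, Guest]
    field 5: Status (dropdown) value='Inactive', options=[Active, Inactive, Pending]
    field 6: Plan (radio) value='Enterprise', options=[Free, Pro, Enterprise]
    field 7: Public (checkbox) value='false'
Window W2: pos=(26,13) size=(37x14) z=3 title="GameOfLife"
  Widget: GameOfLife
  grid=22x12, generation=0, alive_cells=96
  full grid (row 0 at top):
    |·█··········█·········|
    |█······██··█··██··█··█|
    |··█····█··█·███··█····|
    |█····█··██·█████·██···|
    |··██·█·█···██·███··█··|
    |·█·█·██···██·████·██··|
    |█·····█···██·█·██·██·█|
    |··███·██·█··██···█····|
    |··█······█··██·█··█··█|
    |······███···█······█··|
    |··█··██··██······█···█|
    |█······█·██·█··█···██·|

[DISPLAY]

                                             
   ┏━━━━━━━━━━━━━━━━━━━━━━━━━━━━━━┓          
   ┃ FormWidget                   ┃          
   ┠──────────────────────────────┨          
   ┃> Notify:     [ ]             ┃          
   ┃  Email:      [              ]┃          
   ┃  Address:    [              ]┃          
   ┃  Phone:      [              ]┃━━━━━━━━━━
   ┃  Role:       [Guest        ▼]┃          
   ┃  Status:     [Inact┏━━━━━━━━━━━━━━━━━━━━
   ┃  Plan:       ( ) Fr┃ GameOfLife         
   ┃  Public:     [ ]   ┠────────────────────
   ┃                    ┃Gen: 0              
   ┃                    ┃█······██··█··██··█·
   ┃                    ┃··█····█··█·███··█··
   ┃                    ┃█····█··██·█████·██·
   ┃                    ┃··██·█·█···██·███··█
   ┗━━━━━━━━━━━━━━━━━━━━┃·█·█·██···██·████·██
                        ┃█·····█···██·█·██·██
                        ┃··███·██·█··██···█··
                        ┃··█······█··██·█··█·
                        ┃······███···█······█
                        ┗━━━━━━━━━━━━━━━━━━━━


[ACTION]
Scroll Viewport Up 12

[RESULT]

                                             
                                             
                                             
                                             
                                             
   ┏━━━━━━━━━━━━━━━━━━━━━━━━━━━━━━┓          
   ┃ FormWidget                   ┃          
   ┠──────────────────────────────┨          
   ┃> Notify:     [ ]             ┃          
   ┃  Email:      [              ]┃          
   ┃  Address:    [              ]┃          
   ┃  Phone:      [              ]┃━━━━━━━━━━
   ┃  Role:       [Guest        ▼]┃          
   ┃  Status:     [Inact┏━━━━━━━━━━━━━━━━━━━━
   ┃  Plan:       ( ) Fr┃ GameOfLife         
   ┃  Public:     [ ]   ┠────────────────────
   ┃                    ┃Gen: 0              
   ┃                    ┃█······██··█··██··█·
   ┃                    ┃··█····█··█·███··█··
   ┃                    ┃█····█··██·█████·██·
   ┃                    ┃··██·█·█···██·███··█
   ┗━━━━━━━━━━━━━━━━━━━━┃·█·█·██···██·████·██
                        ┃█·····█···██·█·██·██


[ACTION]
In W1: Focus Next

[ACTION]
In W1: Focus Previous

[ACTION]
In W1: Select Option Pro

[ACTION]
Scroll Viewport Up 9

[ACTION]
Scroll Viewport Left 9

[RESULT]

                                             
                                             
                                             
                                             
                                             
     ┏━━━━━━━━━━━━━━━━━━━━━━━━━━━━━━┓        
     ┃ FormWidget                   ┃        
     ┠──────────────────────────────┨        
     ┃> Notify:     [ ]             ┃        
     ┃  Email:      [              ]┃        
     ┃  Address:    [              ]┃        
     ┃  Phone:      [              ]┃━━━━━━━━
     ┃  Role:       [Guest        ▼]┃        
     ┃  Status:     [Inact┏━━━━━━━━━━━━━━━━━━
     ┃  Plan:       ( ) Fr┃ GameOfLife       
     ┃  Public:     [ ]   ┠──────────────────
     ┃                    ┃Gen: 0            
     ┃                    ┃█······██··█··██··
     ┃                    ┃··█····█··█·███··█
     ┃                    ┃█····█··██·█████·█
     ┃                    ┃··██·█·█···██·███·
     ┗━━━━━━━━━━━━━━━━━━━━┃·█·█·██···██·████·
                          ┃█·····█···██·█·██·


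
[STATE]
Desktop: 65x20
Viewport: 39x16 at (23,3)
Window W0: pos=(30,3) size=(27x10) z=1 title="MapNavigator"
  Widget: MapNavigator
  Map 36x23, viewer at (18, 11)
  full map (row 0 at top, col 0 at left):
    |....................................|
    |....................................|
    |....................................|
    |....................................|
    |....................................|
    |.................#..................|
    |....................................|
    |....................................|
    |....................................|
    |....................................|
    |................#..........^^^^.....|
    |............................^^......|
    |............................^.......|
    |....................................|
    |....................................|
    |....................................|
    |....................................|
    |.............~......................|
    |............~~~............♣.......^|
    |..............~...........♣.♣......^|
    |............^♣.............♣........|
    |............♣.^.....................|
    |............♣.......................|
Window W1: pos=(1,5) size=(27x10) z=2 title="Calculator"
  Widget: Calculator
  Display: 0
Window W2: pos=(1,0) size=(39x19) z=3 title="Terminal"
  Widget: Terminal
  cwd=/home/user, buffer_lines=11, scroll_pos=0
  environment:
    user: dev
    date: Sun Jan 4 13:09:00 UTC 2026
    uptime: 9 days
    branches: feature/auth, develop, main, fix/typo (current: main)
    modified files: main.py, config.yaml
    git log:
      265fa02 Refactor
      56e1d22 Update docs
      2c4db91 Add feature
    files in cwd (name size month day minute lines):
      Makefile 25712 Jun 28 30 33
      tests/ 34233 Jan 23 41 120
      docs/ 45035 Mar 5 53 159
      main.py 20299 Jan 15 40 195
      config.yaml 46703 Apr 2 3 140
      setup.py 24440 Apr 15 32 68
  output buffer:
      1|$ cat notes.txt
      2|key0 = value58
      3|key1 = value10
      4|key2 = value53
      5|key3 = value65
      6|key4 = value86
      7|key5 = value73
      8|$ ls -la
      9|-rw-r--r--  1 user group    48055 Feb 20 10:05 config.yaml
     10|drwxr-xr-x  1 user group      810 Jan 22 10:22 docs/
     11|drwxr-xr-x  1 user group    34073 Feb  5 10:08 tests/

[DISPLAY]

                ┃━━━━━━━━━━━━━━━━┓     
                ┃ator            ┃     
                ┃────────────────┨     
                ┃................┃     
                ┃................┃     
                ┃.#..........^^^^┃     
                ┃...@.........^^.┃     
                ┃.............^..┃     
oup    48055 Feb┃................┃     
oup      810 Jan┃━━━━━━━━━━━━━━━━┛     
oup    34073 Feb┃                      
                ┃                      
                ┃                      
                ┃                      
                ┃                      
━━━━━━━━━━━━━━━━┛                      


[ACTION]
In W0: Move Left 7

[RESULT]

                ┃━━━━━━━━━━━━━━━━┓     
                ┃ator            ┃     
                ┃────────────────┨     
                ┃................┃     
                ┃................┃     
                ┃........#.......┃     
                ┃...@............┃     
                ┃................┃     
oup    48055 Feb┃................┃     
oup      810 Jan┃━━━━━━━━━━━━━━━━┛     
oup    34073 Feb┃                      
                ┃                      
                ┃                      
                ┃                      
                ┃                      
━━━━━━━━━━━━━━━━┛                      


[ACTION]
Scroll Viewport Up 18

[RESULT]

━━━━━━━━━━━━━━━━┓                      
                ┃                      
────────────────┨                      
                ┃━━━━━━━━━━━━━━━━┓     
                ┃ator            ┃     
                ┃────────────────┨     
                ┃................┃     
                ┃................┃     
                ┃........#.......┃     
                ┃...@............┃     
                ┃................┃     
oup    48055 Feb┃................┃     
oup      810 Jan┃━━━━━━━━━━━━━━━━┛     
oup    34073 Feb┃                      
                ┃                      
                ┃                      


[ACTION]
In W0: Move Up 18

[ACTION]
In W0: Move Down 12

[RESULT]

━━━━━━━━━━━━━━━━┓                      
                ┃                      
────────────────┨                      
                ┃━━━━━━━━━━━━━━━━┓     
                ┃ator            ┃     
                ┃────────────────┨     
                ┃................┃     
                ┃........#.......┃     
                ┃................┃     
                ┃...@............┃     
                ┃................┃     
oup    48055 Feb┃................┃     
oup      810 Jan┃━━━━━━━━━━━━━━━━┛     
oup    34073 Feb┃                      
                ┃                      
                ┃                      


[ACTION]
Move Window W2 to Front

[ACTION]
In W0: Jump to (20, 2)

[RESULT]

━━━━━━━━━━━━━━━━┓                      
                ┃                      
────────────────┨                      
                ┃━━━━━━━━━━━━━━━━┓     
                ┃ator            ┃     
                ┃────────────────┨     
                ┃                ┃     
                ┃................┃     
                ┃................┃     
                ┃...@............┃     
                ┃................┃     
oup    48055 Feb┃................┃     
oup      810 Jan┃━━━━━━━━━━━━━━━━┛     
oup    34073 Feb┃                      
                ┃                      
                ┃                      
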